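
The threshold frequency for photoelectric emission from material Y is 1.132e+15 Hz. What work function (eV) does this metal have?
4.68 eV

At the threshold frequency, photon energy equals work function:
φ = hf₀

Calculating:
φ = (6.626×10⁻³⁴ J·s)(1.132e+15 Hz)
φ = 4.68 eV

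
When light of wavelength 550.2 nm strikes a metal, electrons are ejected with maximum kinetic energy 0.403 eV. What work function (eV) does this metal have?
1.85 eV

From Einstein's photoelectric equation: KE_max = hf - φ = hc/λ - φ

Rearranging for φ:
φ = hc/λ - KE_max

Calculate photon energy:
E_photon = hc/λ = 2.2534 eV

Therefore:
φ = 2.2534 - 0.403 = 1.85 eV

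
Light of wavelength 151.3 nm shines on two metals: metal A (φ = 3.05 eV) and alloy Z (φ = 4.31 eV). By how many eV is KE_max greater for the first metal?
1.2600 eV

Using KE_max = hc/λ - φ for each metal:

Photon energy: E = hc/λ = 8.1946 eV

For metal A (φ₁ = 3.05 eV):
KE₁ = E - φ₁ = 8.1946 - 3.05 = 5.1446 eV

For alloy Z (φ₂ = 4.31 eV):
KE₂ = E - φ₂ = 8.1946 - 4.31 = 3.8846 eV

Difference:
ΔKE = KE₁ - KE₂ = 5.1446 - 3.8846 = 1.2600 eV

Note: The difference equals the difference in work functions: 4.31 - 3.05 = 1.26 eV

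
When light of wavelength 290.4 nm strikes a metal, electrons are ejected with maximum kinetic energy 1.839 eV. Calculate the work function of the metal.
2.43 eV

From Einstein's photoelectric equation: KE_max = hf - φ = hc/λ - φ

Rearranging for φ:
φ = hc/λ - KE_max

Calculate photon energy:
E_photon = hc/λ = 4.2694 eV

Therefore:
φ = 4.2694 - 1.839 = 2.43 eV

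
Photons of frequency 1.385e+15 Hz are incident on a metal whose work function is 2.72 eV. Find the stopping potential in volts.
3.0079 V

The stopping potential V_s satisfies: eV_s = KE_max

First, find KE_max using Einstein's equation:
E_photon = hf = (6.626×10⁻³⁴ J·s)(1.385e+15 Hz) = 5.7279 eV
KE_max = E_photon - φ = 5.7279 - 2.72 = 3.0079 eV

Since eV_s = KE_max:
V_s = KE_max/e = 3.0079 V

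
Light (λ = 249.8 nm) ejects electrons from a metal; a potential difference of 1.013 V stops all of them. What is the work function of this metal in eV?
3.95 eV

The stopping potential gives the maximum kinetic energy: KE_max = eV_s = 1.013 eV

From Einstein's photoelectric equation: KE_max = hc/λ - φ
Rearranging: φ = hc/λ - KE_max

Calculate photon energy:
E_photon = hc/λ = (6.626×10⁻³⁴ J·s)(3×10⁸ m/s) / (249.8×10⁻⁹ m) = 4.9633 eV

Therefore:
φ = 4.9633 - 1.013 = 3.95 eV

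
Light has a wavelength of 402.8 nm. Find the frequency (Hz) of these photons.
7.4427e+14 Hz

Using the wave equation: c = fλ

Solving for frequency:
f = c/λ = (3×10⁸ m/s) / (402.8×10⁻⁹ m)
f = 7.4427e+14 Hz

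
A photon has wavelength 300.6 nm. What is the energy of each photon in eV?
4.1246 eV

Using E = hf = hc/λ:

E = hc/λ = (6.626×10⁻³⁴ J·s)(3×10⁸ m/s) / (300.6×10⁻⁹ m)
E = 4.1246 eV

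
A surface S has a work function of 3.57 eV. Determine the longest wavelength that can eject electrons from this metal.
347.29 nm

The threshold wavelength is when the photon energy equals the work function:
hc/λ₀ = φ

Solving for λ₀:
λ₀ = hc/φ = (6.626×10⁻³⁴ J·s)(3×10⁸ m/s) / (3.57 eV × 1.602×10⁻¹⁹ J/eV)
λ₀ = 347.29 nm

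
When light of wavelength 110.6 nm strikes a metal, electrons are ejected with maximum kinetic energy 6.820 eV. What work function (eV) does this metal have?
4.39 eV

From Einstein's photoelectric equation: KE_max = hf - φ = hc/λ - φ

Rearranging for φ:
φ = hc/λ - KE_max

Calculate photon energy:
E_photon = hc/λ = 11.2101 eV

Therefore:
φ = 11.2101 - 6.820 = 4.39 eV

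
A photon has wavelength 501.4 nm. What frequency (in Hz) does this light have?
5.9791e+14 Hz

Using the wave equation: c = fλ

Solving for frequency:
f = c/λ = (3×10⁸ m/s) / (501.4×10⁻⁹ m)
f = 5.9791e+14 Hz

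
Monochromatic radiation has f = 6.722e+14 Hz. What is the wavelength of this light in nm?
445.99 nm

Using the wave equation: c = fλ

Solving for wavelength:
λ = c/f = (3×10⁸ m/s) / (6.722e+14 Hz)
λ = 445.99 nm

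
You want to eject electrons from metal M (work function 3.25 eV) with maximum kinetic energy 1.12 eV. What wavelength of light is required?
283.72 nm

From Einstein's equation: KE_max = hc/λ - φ

Rearranging for λ:
hc/λ = KE_max + φ
λ = hc/(KE_max + φ)

Required photon energy:
E_photon = KE_max + φ = 1.12 + 3.25 = 4.37 eV

Required wavelength:
λ = hc/E_photon = (6.626×10⁻³⁴)(3×10⁸) / (4.37 × 1.602×10⁻¹⁹)
λ = 283.72 nm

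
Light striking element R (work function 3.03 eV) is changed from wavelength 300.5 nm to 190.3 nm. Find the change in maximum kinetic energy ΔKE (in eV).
2.3893 eV

Using Einstein's equation: KE_max = hc/λ - φ

For λ₁ = 300.5 nm:
KE₁ = hc/λ₁ - φ = 4.1259 - 3.03 = 1.0959 eV

For λ₂ = 190.3 nm:
KE₂ = hc/λ₂ - φ = 6.5152 - 3.03 = 3.4852 eV

Change in KE:
ΔKE = KE₂ - KE₁ = 3.4852 - 1.0959 = 2.3893 eV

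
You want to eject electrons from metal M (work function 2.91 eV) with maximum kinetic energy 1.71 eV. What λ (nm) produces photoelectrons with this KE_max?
268.36 nm

From Einstein's equation: KE_max = hc/λ - φ

Rearranging for λ:
hc/λ = KE_max + φ
λ = hc/(KE_max + φ)

Required photon energy:
E_photon = KE_max + φ = 1.71 + 2.91 = 4.62 eV

Required wavelength:
λ = hc/E_photon = (6.626×10⁻³⁴)(3×10⁸) / (4.62 × 1.602×10⁻¹⁹)
λ = 268.36 nm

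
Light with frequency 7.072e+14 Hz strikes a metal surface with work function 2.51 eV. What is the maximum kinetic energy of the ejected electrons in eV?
0.4147 eV

Using Einstein's photoelectric equation: KE_max = hf - φ

First, calculate the photon energy:
E_photon = hf = (6.626×10⁻³⁴ J·s)(7.072e+14 Hz)
E_photon = 2.9247 eV

Then, the maximum kinetic energy:
KE_max = E_photon - φ = 2.9247 eV - 2.51 eV = 0.4147 eV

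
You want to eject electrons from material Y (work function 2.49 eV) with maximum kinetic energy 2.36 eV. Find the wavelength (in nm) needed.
255.64 nm

From Einstein's equation: KE_max = hc/λ - φ

Rearranging for λ:
hc/λ = KE_max + φ
λ = hc/(KE_max + φ)

Required photon energy:
E_photon = KE_max + φ = 2.36 + 2.49 = 4.85 eV

Required wavelength:
λ = hc/E_photon = (6.626×10⁻³⁴)(3×10⁸) / (4.85 × 1.602×10⁻¹⁹)
λ = 255.64 nm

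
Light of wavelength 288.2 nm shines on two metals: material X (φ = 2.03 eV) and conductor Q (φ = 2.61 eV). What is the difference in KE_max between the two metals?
0.5800 eV

Using KE_max = hc/λ - φ for each metal:

Photon energy: E = hc/λ = 4.3020 eV

For material X (φ₁ = 2.03 eV):
KE₁ = E - φ₁ = 4.3020 - 2.03 = 2.2720 eV

For conductor Q (φ₂ = 2.61 eV):
KE₂ = E - φ₂ = 4.3020 - 2.61 = 1.6920 eV

Difference:
ΔKE = KE₁ - KE₂ = 2.2720 - 1.6920 = 0.5800 eV

Note: The difference equals the difference in work functions: 2.61 - 2.03 = 0.58 eV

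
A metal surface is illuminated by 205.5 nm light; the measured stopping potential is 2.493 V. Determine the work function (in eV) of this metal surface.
3.54 eV

The stopping potential gives the maximum kinetic energy: KE_max = eV_s = 2.493 eV

From Einstein's photoelectric equation: KE_max = hc/λ - φ
Rearranging: φ = hc/λ - KE_max

Calculate photon energy:
E_photon = hc/λ = (6.626×10⁻³⁴ J·s)(3×10⁸ m/s) / (205.5×10⁻⁹ m) = 6.0333 eV

Therefore:
φ = 6.0333 - 2.493 = 3.54 eV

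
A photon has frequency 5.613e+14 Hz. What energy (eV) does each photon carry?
2.3214 eV

Using E = hf:

E = hf = (6.626×10⁻³⁴ J·s)(5.613e+14 Hz)
E = 2.3214 eV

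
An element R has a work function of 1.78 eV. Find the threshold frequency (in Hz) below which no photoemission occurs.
4.3040e+14 Hz

The threshold frequency is when the photon energy equals the work function:
hf₀ = φ

Solving for f₀:
f₀ = φ/h = (1.78 eV × 1.602×10⁻¹⁹ J/eV) / (6.626×10⁻³⁴ J·s)
f₀ = 4.3040e+14 Hz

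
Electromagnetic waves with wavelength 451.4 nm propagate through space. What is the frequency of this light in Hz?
6.6414e+14 Hz

Using the wave equation: c = fλ

Solving for frequency:
f = c/λ = (3×10⁸ m/s) / (451.4×10⁻⁹ m)
f = 6.6414e+14 Hz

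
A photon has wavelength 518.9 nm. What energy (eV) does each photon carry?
2.3894 eV

Using E = hf = hc/λ:

E = hc/λ = (6.626×10⁻³⁴ J·s)(3×10⁸ m/s) / (518.9×10⁻⁹ m)
E = 2.3894 eV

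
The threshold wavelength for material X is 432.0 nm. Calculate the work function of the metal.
2.87 eV

At the threshold wavelength, photon energy equals work function:
φ = hc/λ₀

Calculating:
φ = (6.626×10⁻³⁴ J·s)(3×10⁸ m/s) / (432.0×10⁻⁹ m)
φ = 2.87 eV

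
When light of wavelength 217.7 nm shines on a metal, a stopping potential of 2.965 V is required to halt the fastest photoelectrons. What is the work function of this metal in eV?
2.73 eV

The stopping potential gives the maximum kinetic energy: KE_max = eV_s = 2.965 eV

From Einstein's photoelectric equation: KE_max = hc/λ - φ
Rearranging: φ = hc/λ - KE_max

Calculate photon energy:
E_photon = hc/λ = (6.626×10⁻³⁴ J·s)(3×10⁸ m/s) / (217.7×10⁻⁹ m) = 5.6952 eV

Therefore:
φ = 5.6952 - 2.965 = 2.73 eV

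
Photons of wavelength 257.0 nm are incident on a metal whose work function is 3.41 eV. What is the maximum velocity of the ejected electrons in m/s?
7.0533e+05 m/s

First, find the maximum kinetic energy:
E_photon = hc/λ = 4.8243 eV
KE_max = E_photon - φ = 4.8243 - 3.41 = 1.4143 eV

Convert to Joules: KE_max = 1.4143 × 1.602×10⁻¹⁹ J = 2.2659e-19 J

Then use KE = ½mv² to find velocity:
v = √(2·KE/m) = √(2 × 2.2659e-19 J / 9.109e-31 kg)
v = 7.0533e+05 m/s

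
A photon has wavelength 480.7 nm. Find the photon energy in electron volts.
2.5792 eV

Using E = hf = hc/λ:

E = hc/λ = (6.626×10⁻³⁴ J·s)(3×10⁸ m/s) / (480.7×10⁻⁹ m)
E = 2.5792 eV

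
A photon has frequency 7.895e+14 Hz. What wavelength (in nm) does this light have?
379.72 nm

Using the wave equation: c = fλ

Solving for wavelength:
λ = c/f = (3×10⁸ m/s) / (7.895e+14 Hz)
λ = 379.72 nm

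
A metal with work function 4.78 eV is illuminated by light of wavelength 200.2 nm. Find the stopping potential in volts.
1.4130 V

The stopping potential V_s satisfies: eV_s = KE_max

First, find KE_max using Einstein's equation:
E_photon = hc/λ = 6.1930 eV
KE_max = E_photon - φ = 6.1930 - 4.78 = 1.4130 eV

Since eV_s = KE_max:
V_s = KE_max/e = 1.4130 V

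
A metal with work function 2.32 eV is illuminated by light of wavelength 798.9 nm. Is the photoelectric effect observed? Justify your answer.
No

For photoemission, the photon energy must exceed the work function.

Photon energy: E = hc/λ = 1.5519 eV
Work function: φ = 2.32 eV

Since E_photon (1.5519 eV) < φ (2.32 eV), photoemission will NOT occur.
The threshold wavelength is λ₀ = hc/φ = 534.4 nm.
Since 798.9 nm > 534.4 nm, the photons lack sufficient energy.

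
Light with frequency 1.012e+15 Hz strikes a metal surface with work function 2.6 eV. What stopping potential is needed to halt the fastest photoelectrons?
1.5853 V

The stopping potential V_s satisfies: eV_s = KE_max

First, find KE_max using Einstein's equation:
E_photon = hf = (6.626×10⁻³⁴ J·s)(1.012e+15 Hz) = 4.1853 eV
KE_max = E_photon - φ = 4.1853 - 2.6 = 1.5853 eV

Since eV_s = KE_max:
V_s = KE_max/e = 1.5853 V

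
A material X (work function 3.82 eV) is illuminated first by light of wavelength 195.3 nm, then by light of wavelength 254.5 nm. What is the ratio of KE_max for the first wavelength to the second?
2.4042

Using Einstein's equation: KE_max = hc/λ - φ

For λ₁ = 195.3 nm:
E₁ = hc/λ₁ = 6.3484 eV
KE₁ = E₁ - φ = 6.3484 - 3.82 = 2.5284 eV

For λ₂ = 254.5 nm:
E₂ = hc/λ₂ = 4.8717 eV
KE₂ = E₂ - φ = 4.8717 - 3.82 = 1.0517 eV

Ratio: KE₁/KE₂ = 2.5284/1.0517 = 2.4042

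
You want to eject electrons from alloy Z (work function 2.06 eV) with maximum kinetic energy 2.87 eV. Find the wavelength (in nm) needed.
251.49 nm

From Einstein's equation: KE_max = hc/λ - φ

Rearranging for λ:
hc/λ = KE_max + φ
λ = hc/(KE_max + φ)

Required photon energy:
E_photon = KE_max + φ = 2.87 + 2.06 = 4.93 eV

Required wavelength:
λ = hc/E_photon = (6.626×10⁻³⁴)(3×10⁸) / (4.93 × 1.602×10⁻¹⁹)
λ = 251.49 nm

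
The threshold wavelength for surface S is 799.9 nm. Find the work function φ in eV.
1.55 eV

At the threshold wavelength, photon energy equals work function:
φ = hc/λ₀

Calculating:
φ = (6.626×10⁻³⁴ J·s)(3×10⁸ m/s) / (799.9×10⁻⁹ m)
φ = 1.55 eV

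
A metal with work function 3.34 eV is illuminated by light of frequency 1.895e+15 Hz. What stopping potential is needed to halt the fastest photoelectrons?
4.4971 V

The stopping potential V_s satisfies: eV_s = KE_max

First, find KE_max using Einstein's equation:
E_photon = hf = (6.626×10⁻³⁴ J·s)(1.895e+15 Hz) = 7.8371 eV
KE_max = E_photon - φ = 7.8371 - 3.34 = 4.4971 eV

Since eV_s = KE_max:
V_s = KE_max/e = 4.4971 V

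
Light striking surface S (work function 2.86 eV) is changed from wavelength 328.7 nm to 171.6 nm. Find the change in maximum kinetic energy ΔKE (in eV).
3.4532 eV

Using Einstein's equation: KE_max = hc/λ - φ

For λ₁ = 328.7 nm:
KE₁ = hc/λ₁ - φ = 3.7720 - 2.86 = 0.9120 eV

For λ₂ = 171.6 nm:
KE₂ = hc/λ₂ - φ = 7.2252 - 2.86 = 4.3652 eV

Change in KE:
ΔKE = KE₂ - KE₁ = 4.3652 - 0.9120 = 3.4532 eV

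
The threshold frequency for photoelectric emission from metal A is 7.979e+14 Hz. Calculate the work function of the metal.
3.30 eV

At the threshold frequency, photon energy equals work function:
φ = hf₀

Calculating:
φ = (6.626×10⁻³⁴ J·s)(7.979e+14 Hz)
φ = 3.30 eV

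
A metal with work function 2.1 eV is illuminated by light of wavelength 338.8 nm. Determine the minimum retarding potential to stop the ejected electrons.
1.5595 V

The stopping potential V_s satisfies: eV_s = KE_max

First, find KE_max using Einstein's equation:
E_photon = hc/λ = 3.6595 eV
KE_max = E_photon - φ = 3.6595 - 2.1 = 1.5595 eV

Since eV_s = KE_max:
V_s = KE_max/e = 1.5595 V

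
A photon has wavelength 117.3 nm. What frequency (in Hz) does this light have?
2.5558e+15 Hz

Using the wave equation: c = fλ

Solving for frequency:
f = c/λ = (3×10⁸ m/s) / (117.3×10⁻⁹ m)
f = 2.5558e+15 Hz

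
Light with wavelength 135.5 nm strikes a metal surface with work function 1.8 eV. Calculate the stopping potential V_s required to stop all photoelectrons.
7.3501 V

The stopping potential V_s satisfies: eV_s = KE_max

First, find KE_max using Einstein's equation:
E_photon = hc/λ = 9.1501 eV
KE_max = E_photon - φ = 9.1501 - 1.8 = 7.3501 eV

Since eV_s = KE_max:
V_s = KE_max/e = 7.3501 V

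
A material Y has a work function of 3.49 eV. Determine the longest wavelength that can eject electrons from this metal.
355.26 nm

The threshold wavelength is when the photon energy equals the work function:
hc/λ₀ = φ

Solving for λ₀:
λ₀ = hc/φ = (6.626×10⁻³⁴ J·s)(3×10⁸ m/s) / (3.49 eV × 1.602×10⁻¹⁹ J/eV)
λ₀ = 355.26 nm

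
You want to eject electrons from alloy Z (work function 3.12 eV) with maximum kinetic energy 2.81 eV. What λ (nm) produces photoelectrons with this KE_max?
209.08 nm

From Einstein's equation: KE_max = hc/λ - φ

Rearranging for λ:
hc/λ = KE_max + φ
λ = hc/(KE_max + φ)

Required photon energy:
E_photon = KE_max + φ = 2.81 + 3.12 = 5.93 eV

Required wavelength:
λ = hc/E_photon = (6.626×10⁻³⁴)(3×10⁸) / (5.93 × 1.602×10⁻¹⁹)
λ = 209.08 nm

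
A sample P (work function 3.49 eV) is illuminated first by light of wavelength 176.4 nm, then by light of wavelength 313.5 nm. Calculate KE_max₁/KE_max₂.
7.6125

Using Einstein's equation: KE_max = hc/λ - φ

For λ₁ = 176.4 nm:
E₁ = hc/λ₁ = 7.0286 eV
KE₁ = E₁ - φ = 7.0286 - 3.49 = 3.5386 eV

For λ₂ = 313.5 nm:
E₂ = hc/λ₂ = 3.9548 eV
KE₂ = E₂ - φ = 3.9548 - 3.49 = 0.4648 eV

Ratio: KE₁/KE₂ = 3.5386/0.4648 = 7.6125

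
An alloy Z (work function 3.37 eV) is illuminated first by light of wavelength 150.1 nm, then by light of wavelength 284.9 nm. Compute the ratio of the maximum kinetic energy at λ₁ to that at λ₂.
4.9805

Using Einstein's equation: KE_max = hc/λ - φ

For λ₁ = 150.1 nm:
E₁ = hc/λ₁ = 8.2601 eV
KE₁ = E₁ - φ = 8.2601 - 3.37 = 4.8901 eV

For λ₂ = 284.9 nm:
E₂ = hc/λ₂ = 4.3518 eV
KE₂ = E₂ - φ = 4.3518 - 3.37 = 0.9818 eV

Ratio: KE₁/KE₂ = 4.8901/0.9818 = 4.9805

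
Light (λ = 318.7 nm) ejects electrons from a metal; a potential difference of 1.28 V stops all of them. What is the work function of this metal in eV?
2.61 eV

The stopping potential gives the maximum kinetic energy: KE_max = eV_s = 1.28 eV

From Einstein's photoelectric equation: KE_max = hc/λ - φ
Rearranging: φ = hc/λ - KE_max

Calculate photon energy:
E_photon = hc/λ = (6.626×10⁻³⁴ J·s)(3×10⁸ m/s) / (318.7×10⁻⁹ m) = 3.8903 eV

Therefore:
φ = 3.8903 - 1.28 = 2.61 eV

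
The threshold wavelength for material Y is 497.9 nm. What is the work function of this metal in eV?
2.49 eV

At the threshold wavelength, photon energy equals work function:
φ = hc/λ₀

Calculating:
φ = (6.626×10⁻³⁴ J·s)(3×10⁸ m/s) / (497.9×10⁻⁹ m)
φ = 2.49 eV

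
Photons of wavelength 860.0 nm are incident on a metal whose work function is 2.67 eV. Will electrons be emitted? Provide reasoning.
No

For photoemission, the photon energy must exceed the work function.

Photon energy: E = hc/λ = 1.4417 eV
Work function: φ = 2.67 eV

Since E_photon (1.4417 eV) < φ (2.67 eV), photoemission will NOT occur.
The threshold wavelength is λ₀ = hc/φ = 464.4 nm.
Since 860.0 nm > 464.4 nm, the photons lack sufficient energy.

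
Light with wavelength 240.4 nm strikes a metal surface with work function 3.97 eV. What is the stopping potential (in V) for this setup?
1.1874 V

The stopping potential V_s satisfies: eV_s = KE_max

First, find KE_max using Einstein's equation:
E_photon = hc/λ = 5.1574 eV
KE_max = E_photon - φ = 5.1574 - 3.97 = 1.1874 eV

Since eV_s = KE_max:
V_s = KE_max/e = 1.1874 V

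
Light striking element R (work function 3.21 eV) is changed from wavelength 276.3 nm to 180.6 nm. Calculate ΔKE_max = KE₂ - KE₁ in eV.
2.3778 eV

Using Einstein's equation: KE_max = hc/λ - φ

For λ₁ = 276.3 nm:
KE₁ = hc/λ₁ - φ = 4.4873 - 3.21 = 1.2773 eV

For λ₂ = 180.6 nm:
KE₂ = hc/λ₂ - φ = 6.8651 - 3.21 = 3.6551 eV

Change in KE:
ΔKE = KE₂ - KE₁ = 3.6551 - 1.2773 = 2.3778 eV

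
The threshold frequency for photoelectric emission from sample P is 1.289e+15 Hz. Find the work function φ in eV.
5.33 eV

At the threshold frequency, photon energy equals work function:
φ = hf₀

Calculating:
φ = (6.626×10⁻³⁴ J·s)(1.289e+15 Hz)
φ = 5.33 eV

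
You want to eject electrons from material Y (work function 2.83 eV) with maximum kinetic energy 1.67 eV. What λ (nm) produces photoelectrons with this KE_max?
275.52 nm

From Einstein's equation: KE_max = hc/λ - φ

Rearranging for λ:
hc/λ = KE_max + φ
λ = hc/(KE_max + φ)

Required photon energy:
E_photon = KE_max + φ = 1.67 + 2.83 = 4.50 eV

Required wavelength:
λ = hc/E_photon = (6.626×10⁻³⁴)(3×10⁸) / (4.50 × 1.602×10⁻¹⁹)
λ = 275.52 nm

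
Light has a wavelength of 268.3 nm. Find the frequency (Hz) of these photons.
1.1174e+15 Hz

Using the wave equation: c = fλ

Solving for frequency:
f = c/λ = (3×10⁸ m/s) / (268.3×10⁻⁹ m)
f = 1.1174e+15 Hz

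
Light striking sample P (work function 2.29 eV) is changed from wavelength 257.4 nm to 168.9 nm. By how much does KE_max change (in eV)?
2.5239 eV

Using Einstein's equation: KE_max = hc/λ - φ

For λ₁ = 257.4 nm:
KE₁ = hc/λ₁ - φ = 4.8168 - 2.29 = 2.5268 eV

For λ₂ = 168.9 nm:
KE₂ = hc/λ₂ - φ = 7.3407 - 2.29 = 5.0507 eV

Change in KE:
ΔKE = KE₂ - KE₁ = 5.0507 - 2.5268 = 2.5239 eV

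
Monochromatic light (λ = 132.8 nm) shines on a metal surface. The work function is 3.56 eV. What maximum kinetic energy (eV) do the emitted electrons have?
5.7762 eV

Using Einstein's photoelectric equation: KE_max = hf - φ = hc/λ - φ

First, calculate the photon energy:
E_photon = hc/λ = (6.626×10⁻³⁴ J·s)(3×10⁸ m/s) / (132.8×10⁻⁹ m)
E_photon = 9.3362 eV

Then, the maximum kinetic energy:
KE_max = E_photon - φ = 9.3362 eV - 3.56 eV = 5.7762 eV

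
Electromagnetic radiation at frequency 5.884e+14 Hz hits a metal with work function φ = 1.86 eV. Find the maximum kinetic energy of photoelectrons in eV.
0.5734 eV

Using Einstein's photoelectric equation: KE_max = hf - φ

First, calculate the photon energy:
E_photon = hf = (6.626×10⁻³⁴ J·s)(5.884e+14 Hz)
E_photon = 2.4334 eV

Then, the maximum kinetic energy:
KE_max = E_photon - φ = 2.4334 eV - 1.86 eV = 0.5734 eV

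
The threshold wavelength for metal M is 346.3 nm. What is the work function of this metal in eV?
3.58 eV

At the threshold wavelength, photon energy equals work function:
φ = hc/λ₀

Calculating:
φ = (6.626×10⁻³⁴ J·s)(3×10⁸ m/s) / (346.3×10⁻⁹ m)
φ = 3.58 eV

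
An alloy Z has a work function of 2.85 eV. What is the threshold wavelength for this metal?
435.03 nm

The threshold wavelength is when the photon energy equals the work function:
hc/λ₀ = φ

Solving for λ₀:
λ₀ = hc/φ = (6.626×10⁻³⁴ J·s)(3×10⁸ m/s) / (2.85 eV × 1.602×10⁻¹⁹ J/eV)
λ₀ = 435.03 nm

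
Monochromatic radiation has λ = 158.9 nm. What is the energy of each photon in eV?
7.8027 eV

Using E = hf = hc/λ:

E = hc/λ = (6.626×10⁻³⁴ J·s)(3×10⁸ m/s) / (158.9×10⁻⁹ m)
E = 7.8027 eV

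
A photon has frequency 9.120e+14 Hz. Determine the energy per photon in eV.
3.7717 eV

Using E = hf:

E = hf = (6.626×10⁻³⁴ J·s)(9.120e+14 Hz)
E = 3.7717 eV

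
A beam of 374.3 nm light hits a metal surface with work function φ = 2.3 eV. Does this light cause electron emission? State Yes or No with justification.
Yes

For photoemission, the photon energy must exceed the work function.

Photon energy: E = hc/λ = 3.3124 eV
Work function: φ = 2.3 eV

Since E_photon (3.3124 eV) > φ (2.3 eV), photoemission WILL occur.
The threshold wavelength is λ₀ = hc/φ = 539.1 nm.
Since 374.3 nm < 539.1 nm, the light has sufficient energy.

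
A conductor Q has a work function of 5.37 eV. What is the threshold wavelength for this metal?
230.88 nm

The threshold wavelength is when the photon energy equals the work function:
hc/λ₀ = φ

Solving for λ₀:
λ₀ = hc/φ = (6.626×10⁻³⁴ J·s)(3×10⁸ m/s) / (5.37 eV × 1.602×10⁻¹⁹ J/eV)
λ₀ = 230.88 nm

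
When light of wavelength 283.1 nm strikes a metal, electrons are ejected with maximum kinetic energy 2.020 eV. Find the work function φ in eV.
2.36 eV

From Einstein's photoelectric equation: KE_max = hf - φ = hc/λ - φ

Rearranging for φ:
φ = hc/λ - KE_max

Calculate photon energy:
E_photon = hc/λ = 4.3795 eV

Therefore:
φ = 4.3795 - 2.020 = 2.36 eV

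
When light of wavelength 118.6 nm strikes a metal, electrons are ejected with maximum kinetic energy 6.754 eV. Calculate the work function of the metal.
3.70 eV

From Einstein's photoelectric equation: KE_max = hf - φ = hc/λ - φ

Rearranging for φ:
φ = hc/λ - KE_max

Calculate photon energy:
E_photon = hc/λ = 10.4540 eV

Therefore:
φ = 10.4540 - 6.754 = 3.70 eV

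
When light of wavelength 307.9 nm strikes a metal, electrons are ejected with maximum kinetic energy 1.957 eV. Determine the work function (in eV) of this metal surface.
2.07 eV

From Einstein's photoelectric equation: KE_max = hf - φ = hc/λ - φ

Rearranging for φ:
φ = hc/λ - KE_max

Calculate photon energy:
E_photon = hc/λ = 4.0268 eV

Therefore:
φ = 4.0268 - 1.957 = 2.07 eV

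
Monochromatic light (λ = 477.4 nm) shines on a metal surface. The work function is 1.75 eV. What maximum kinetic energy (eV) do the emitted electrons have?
0.8471 eV

Using Einstein's photoelectric equation: KE_max = hf - φ = hc/λ - φ

First, calculate the photon energy:
E_photon = hc/λ = (6.626×10⁻³⁴ J·s)(3×10⁸ m/s) / (477.4×10⁻⁹ m)
E_photon = 2.5971 eV

Then, the maximum kinetic energy:
KE_max = E_photon - φ = 2.5971 eV - 1.75 eV = 0.8471 eV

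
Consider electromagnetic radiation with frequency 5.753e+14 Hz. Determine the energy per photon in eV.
2.3792 eV

Using E = hf:

E = hf = (6.626×10⁻³⁴ J·s)(5.753e+14 Hz)
E = 2.3792 eV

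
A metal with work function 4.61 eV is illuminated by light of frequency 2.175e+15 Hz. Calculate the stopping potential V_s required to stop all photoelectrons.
4.3851 V

The stopping potential V_s satisfies: eV_s = KE_max

First, find KE_max using Einstein's equation:
E_photon = hf = (6.626×10⁻³⁴ J·s)(2.175e+15 Hz) = 8.9951 eV
KE_max = E_photon - φ = 8.9951 - 4.61 = 4.3851 eV

Since eV_s = KE_max:
V_s = KE_max/e = 4.3851 V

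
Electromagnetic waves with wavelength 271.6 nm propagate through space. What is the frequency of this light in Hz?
1.1038e+15 Hz

Using the wave equation: c = fλ

Solving for frequency:
f = c/λ = (3×10⁸ m/s) / (271.6×10⁻⁹ m)
f = 1.1038e+15 Hz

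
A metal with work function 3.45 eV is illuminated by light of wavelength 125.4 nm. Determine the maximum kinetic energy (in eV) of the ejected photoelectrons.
6.4371 eV

Using Einstein's photoelectric equation: KE_max = hf - φ = hc/λ - φ

First, calculate the photon energy:
E_photon = hc/λ = (6.626×10⁻³⁴ J·s)(3×10⁸ m/s) / (125.4×10⁻⁹ m)
E_photon = 9.8871 eV

Then, the maximum kinetic energy:
KE_max = E_photon - φ = 9.8871 eV - 3.45 eV = 6.4371 eV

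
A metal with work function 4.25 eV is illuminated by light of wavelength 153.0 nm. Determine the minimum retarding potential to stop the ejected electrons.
3.8535 V

The stopping potential V_s satisfies: eV_s = KE_max

First, find KE_max using Einstein's equation:
E_photon = hc/λ = 8.1035 eV
KE_max = E_photon - φ = 8.1035 - 4.25 = 3.8535 eV

Since eV_s = KE_max:
V_s = KE_max/e = 3.8535 V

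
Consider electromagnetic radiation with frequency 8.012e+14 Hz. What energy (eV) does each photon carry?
3.3135 eV

Using E = hf:

E = hf = (6.626×10⁻³⁴ J·s)(8.012e+14 Hz)
E = 3.3135 eV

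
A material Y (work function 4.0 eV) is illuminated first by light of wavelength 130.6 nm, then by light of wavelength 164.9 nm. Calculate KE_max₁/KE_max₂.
1.5612

Using Einstein's equation: KE_max = hc/λ - φ

For λ₁ = 130.6 nm:
E₁ = hc/λ₁ = 9.4934 eV
KE₁ = E₁ - φ = 9.4934 - 4.0 = 5.4934 eV

For λ₂ = 164.9 nm:
E₂ = hc/λ₂ = 7.5188 eV
KE₂ = E₂ - φ = 7.5188 - 4.0 = 3.5188 eV

Ratio: KE₁/KE₂ = 5.4934/3.5188 = 1.5612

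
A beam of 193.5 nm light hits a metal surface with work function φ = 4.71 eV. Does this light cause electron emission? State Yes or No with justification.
Yes

For photoemission, the photon energy must exceed the work function.

Photon energy: E = hc/λ = 6.4075 eV
Work function: φ = 4.71 eV

Since E_photon (6.4075 eV) > φ (4.71 eV), photoemission WILL occur.
The threshold wavelength is λ₀ = hc/φ = 263.2 nm.
Since 193.5 nm < 263.2 nm, the light has sufficient energy.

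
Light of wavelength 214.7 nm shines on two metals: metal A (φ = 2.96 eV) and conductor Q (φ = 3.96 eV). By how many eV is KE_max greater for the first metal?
1.0000 eV

Using KE_max = hc/λ - φ for each metal:

Photon energy: E = hc/λ = 5.7748 eV

For metal A (φ₁ = 2.96 eV):
KE₁ = E - φ₁ = 5.7748 - 2.96 = 2.8148 eV

For conductor Q (φ₂ = 3.96 eV):
KE₂ = E - φ₂ = 5.7748 - 3.96 = 1.8148 eV

Difference:
ΔKE = KE₁ - KE₂ = 2.8148 - 1.8148 = 1.0000 eV

Note: The difference equals the difference in work functions: 3.96 - 2.96 = 1.00 eV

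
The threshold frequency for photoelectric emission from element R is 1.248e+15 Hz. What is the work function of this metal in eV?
5.16 eV

At the threshold frequency, photon energy equals work function:
φ = hf₀

Calculating:
φ = (6.626×10⁻³⁴ J·s)(1.248e+15 Hz)
φ = 5.16 eV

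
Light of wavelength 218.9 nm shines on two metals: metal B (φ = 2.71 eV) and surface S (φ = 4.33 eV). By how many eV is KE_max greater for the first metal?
1.6200 eV

Using KE_max = hc/λ - φ for each metal:

Photon energy: E = hc/λ = 5.6640 eV

For metal B (φ₁ = 2.71 eV):
KE₁ = E - φ₁ = 5.6640 - 2.71 = 2.9540 eV

For surface S (φ₂ = 4.33 eV):
KE₂ = E - φ₂ = 5.6640 - 4.33 = 1.3340 eV

Difference:
ΔKE = KE₁ - KE₂ = 2.9540 - 1.3340 = 1.6200 eV

Note: The difference equals the difference in work functions: 4.33 - 2.71 = 1.62 eV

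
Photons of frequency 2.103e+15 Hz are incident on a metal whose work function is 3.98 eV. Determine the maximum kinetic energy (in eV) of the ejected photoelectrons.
4.7173 eV

Using Einstein's photoelectric equation: KE_max = hf - φ

First, calculate the photon energy:
E_photon = hf = (6.626×10⁻³⁴ J·s)(2.103e+15 Hz)
E_photon = 8.6973 eV

Then, the maximum kinetic energy:
KE_max = E_photon - φ = 8.6973 eV - 3.98 eV = 4.7173 eV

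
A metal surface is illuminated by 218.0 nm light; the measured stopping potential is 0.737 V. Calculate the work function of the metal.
4.95 eV

The stopping potential gives the maximum kinetic energy: KE_max = eV_s = 0.737 eV

From Einstein's photoelectric equation: KE_max = hc/λ - φ
Rearranging: φ = hc/λ - KE_max

Calculate photon energy:
E_photon = hc/λ = (6.626×10⁻³⁴ J·s)(3×10⁸ m/s) / (218.0×10⁻⁹ m) = 5.6873 eV

Therefore:
φ = 5.6873 - 0.737 = 4.95 eV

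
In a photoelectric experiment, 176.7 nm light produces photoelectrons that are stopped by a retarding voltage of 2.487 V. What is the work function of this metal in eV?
4.53 eV

The stopping potential gives the maximum kinetic energy: KE_max = eV_s = 2.487 eV

From Einstein's photoelectric equation: KE_max = hc/λ - φ
Rearranging: φ = hc/λ - KE_max

Calculate photon energy:
E_photon = hc/λ = (6.626×10⁻³⁴ J·s)(3×10⁸ m/s) / (176.7×10⁻⁹ m) = 7.0166 eV

Therefore:
φ = 7.0166 - 2.487 = 4.53 eV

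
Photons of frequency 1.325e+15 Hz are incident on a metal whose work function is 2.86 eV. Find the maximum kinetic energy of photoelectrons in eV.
2.6198 eV

Using Einstein's photoelectric equation: KE_max = hf - φ

First, calculate the photon energy:
E_photon = hf = (6.626×10⁻³⁴ J·s)(1.325e+15 Hz)
E_photon = 5.4798 eV

Then, the maximum kinetic energy:
KE_max = E_photon - φ = 5.4798 eV - 2.86 eV = 2.6198 eV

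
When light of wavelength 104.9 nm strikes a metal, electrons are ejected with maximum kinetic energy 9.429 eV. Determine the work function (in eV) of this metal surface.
2.39 eV

From Einstein's photoelectric equation: KE_max = hf - φ = hc/λ - φ

Rearranging for φ:
φ = hc/λ - KE_max

Calculate photon energy:
E_photon = hc/λ = 11.8193 eV

Therefore:
φ = 11.8193 - 9.429 = 2.39 eV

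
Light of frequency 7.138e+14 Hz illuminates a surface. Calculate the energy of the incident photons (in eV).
2.9520 eV

Using E = hf:

E = hf = (6.626×10⁻³⁴ J·s)(7.138e+14 Hz)
E = 2.9520 eV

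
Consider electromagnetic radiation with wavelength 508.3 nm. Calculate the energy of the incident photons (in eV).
2.4392 eV

Using E = hf = hc/λ:

E = hc/λ = (6.626×10⁻³⁴ J·s)(3×10⁸ m/s) / (508.3×10⁻⁹ m)
E = 2.4392 eV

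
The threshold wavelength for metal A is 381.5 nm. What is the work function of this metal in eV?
3.25 eV

At the threshold wavelength, photon energy equals work function:
φ = hc/λ₀

Calculating:
φ = (6.626×10⁻³⁴ J·s)(3×10⁸ m/s) / (381.5×10⁻⁹ m)
φ = 3.25 eV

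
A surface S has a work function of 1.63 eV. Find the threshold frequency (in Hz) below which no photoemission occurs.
3.9413e+14 Hz

The threshold frequency is when the photon energy equals the work function:
hf₀ = φ

Solving for f₀:
f₀ = φ/h = (1.63 eV × 1.602×10⁻¹⁹ J/eV) / (6.626×10⁻³⁴ J·s)
f₀ = 3.9413e+14 Hz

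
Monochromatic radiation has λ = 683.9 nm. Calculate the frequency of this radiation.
4.3836e+14 Hz

Using the wave equation: c = fλ

Solving for frequency:
f = c/λ = (3×10⁸ m/s) / (683.9×10⁻⁹ m)
f = 4.3836e+14 Hz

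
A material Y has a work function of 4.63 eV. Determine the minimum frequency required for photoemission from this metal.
1.1195e+15 Hz

The threshold frequency is when the photon energy equals the work function:
hf₀ = φ

Solving for f₀:
f₀ = φ/h = (4.63 eV × 1.602×10⁻¹⁹ J/eV) / (6.626×10⁻³⁴ J·s)
f₀ = 1.1195e+15 Hz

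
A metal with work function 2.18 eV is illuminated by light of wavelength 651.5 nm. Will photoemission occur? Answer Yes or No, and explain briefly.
No

For photoemission, the photon energy must exceed the work function.

Photon energy: E = hc/λ = 1.9031 eV
Work function: φ = 2.18 eV

Since E_photon (1.9031 eV) < φ (2.18 eV), photoemission will NOT occur.
The threshold wavelength is λ₀ = hc/φ = 568.7 nm.
Since 651.5 nm > 568.7 nm, the photons lack sufficient energy.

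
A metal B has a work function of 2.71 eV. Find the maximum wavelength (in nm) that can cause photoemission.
457.51 nm

The threshold wavelength is when the photon energy equals the work function:
hc/λ₀ = φ

Solving for λ₀:
λ₀ = hc/φ = (6.626×10⁻³⁴ J·s)(3×10⁸ m/s) / (2.71 eV × 1.602×10⁻¹⁹ J/eV)
λ₀ = 457.51 nm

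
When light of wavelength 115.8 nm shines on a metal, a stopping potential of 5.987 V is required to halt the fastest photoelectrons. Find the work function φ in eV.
4.72 eV

The stopping potential gives the maximum kinetic energy: KE_max = eV_s = 5.987 eV

From Einstein's photoelectric equation: KE_max = hc/λ - φ
Rearranging: φ = hc/λ - KE_max

Calculate photon energy:
E_photon = hc/λ = (6.626×10⁻³⁴ J·s)(3×10⁸ m/s) / (115.8×10⁻⁹ m) = 10.7068 eV

Therefore:
φ = 10.7068 - 5.987 = 4.72 eV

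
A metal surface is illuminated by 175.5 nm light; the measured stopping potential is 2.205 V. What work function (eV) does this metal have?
4.86 eV

The stopping potential gives the maximum kinetic energy: KE_max = eV_s = 2.205 eV

From Einstein's photoelectric equation: KE_max = hc/λ - φ
Rearranging: φ = hc/λ - KE_max

Calculate photon energy:
E_photon = hc/λ = (6.626×10⁻³⁴ J·s)(3×10⁸ m/s) / (175.5×10⁻⁹ m) = 7.0646 eV

Therefore:
φ = 7.0646 - 2.205 = 4.86 eV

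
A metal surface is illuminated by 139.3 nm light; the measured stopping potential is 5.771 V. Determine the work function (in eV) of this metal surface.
3.13 eV

The stopping potential gives the maximum kinetic energy: KE_max = eV_s = 5.771 eV

From Einstein's photoelectric equation: KE_max = hc/λ - φ
Rearranging: φ = hc/λ - KE_max

Calculate photon energy:
E_photon = hc/λ = (6.626×10⁻³⁴ J·s)(3×10⁸ m/s) / (139.3×10⁻⁹ m) = 8.9005 eV

Therefore:
φ = 8.9005 - 5.771 = 3.13 eV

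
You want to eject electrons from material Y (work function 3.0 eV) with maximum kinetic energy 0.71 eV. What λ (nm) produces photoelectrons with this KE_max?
334.19 nm

From Einstein's equation: KE_max = hc/λ - φ

Rearranging for λ:
hc/λ = KE_max + φ
λ = hc/(KE_max + φ)

Required photon energy:
E_photon = KE_max + φ = 0.71 + 3.0 = 3.71 eV

Required wavelength:
λ = hc/E_photon = (6.626×10⁻³⁴)(3×10⁸) / (3.71 × 1.602×10⁻¹⁹)
λ = 334.19 nm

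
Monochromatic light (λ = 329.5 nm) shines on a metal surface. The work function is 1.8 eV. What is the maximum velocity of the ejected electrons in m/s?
8.3093e+05 m/s

First, find the maximum kinetic energy:
E_photon = hc/λ = 3.7628 eV
KE_max = E_photon - φ = 3.7628 - 1.8 = 1.9628 eV

Convert to Joules: KE_max = 1.9628 × 1.602×10⁻¹⁹ J = 3.1447e-19 J

Then use KE = ½mv² to find velocity:
v = √(2·KE/m) = √(2 × 3.1447e-19 J / 9.109e-31 kg)
v = 8.3093e+05 m/s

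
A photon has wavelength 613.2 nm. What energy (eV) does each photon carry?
2.0219 eV

Using E = hf = hc/λ:

E = hc/λ = (6.626×10⁻³⁴ J·s)(3×10⁸ m/s) / (613.2×10⁻⁹ m)
E = 2.0219 eV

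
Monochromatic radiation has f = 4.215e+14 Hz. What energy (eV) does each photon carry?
1.7432 eV

Using E = hf:

E = hf = (6.626×10⁻³⁴ J·s)(4.215e+14 Hz)
E = 1.7432 eV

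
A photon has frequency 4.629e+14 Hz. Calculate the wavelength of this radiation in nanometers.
647.64 nm

Using the wave equation: c = fλ

Solving for wavelength:
λ = c/f = (3×10⁸ m/s) / (4.629e+14 Hz)
λ = 647.64 nm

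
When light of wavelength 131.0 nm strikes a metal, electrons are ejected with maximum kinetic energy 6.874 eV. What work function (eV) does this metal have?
2.59 eV

From Einstein's photoelectric equation: KE_max = hf - φ = hc/λ - φ

Rearranging for φ:
φ = hc/λ - KE_max

Calculate photon energy:
E_photon = hc/λ = 9.4644 eV

Therefore:
φ = 9.4644 - 6.874 = 2.59 eV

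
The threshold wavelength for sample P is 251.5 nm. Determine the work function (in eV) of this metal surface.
4.93 eV

At the threshold wavelength, photon energy equals work function:
φ = hc/λ₀

Calculating:
φ = (6.626×10⁻³⁴ J·s)(3×10⁸ m/s) / (251.5×10⁻⁹ m)
φ = 4.93 eV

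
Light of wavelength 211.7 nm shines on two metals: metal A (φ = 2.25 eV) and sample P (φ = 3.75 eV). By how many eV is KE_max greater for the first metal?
1.5000 eV

Using KE_max = hc/λ - φ for each metal:

Photon energy: E = hc/λ = 5.8566 eV

For metal A (φ₁ = 2.25 eV):
KE₁ = E - φ₁ = 5.8566 - 2.25 = 3.6066 eV

For sample P (φ₂ = 3.75 eV):
KE₂ = E - φ₂ = 5.8566 - 3.75 = 2.1066 eV

Difference:
ΔKE = KE₁ - KE₂ = 3.6066 - 2.1066 = 1.5000 eV

Note: The difference equals the difference in work functions: 3.75 - 2.25 = 1.50 eV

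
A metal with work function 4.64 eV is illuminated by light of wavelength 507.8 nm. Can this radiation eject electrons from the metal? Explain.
No

For photoemission, the photon energy must exceed the work function.

Photon energy: E = hc/λ = 2.4416 eV
Work function: φ = 4.64 eV

Since E_photon (2.4416 eV) < φ (4.64 eV), photoemission will NOT occur.
The threshold wavelength is λ₀ = hc/φ = 267.2 nm.
Since 507.8 nm > 267.2 nm, the photons lack sufficient energy.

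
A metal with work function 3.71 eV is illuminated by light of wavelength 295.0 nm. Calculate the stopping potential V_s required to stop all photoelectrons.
0.4929 V

The stopping potential V_s satisfies: eV_s = KE_max

First, find KE_max using Einstein's equation:
E_photon = hc/λ = 4.2029 eV
KE_max = E_photon - φ = 4.2029 - 3.71 = 0.4929 eV

Since eV_s = KE_max:
V_s = KE_max/e = 0.4929 V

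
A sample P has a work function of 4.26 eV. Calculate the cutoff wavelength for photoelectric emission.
291.04 nm

The threshold wavelength is when the photon energy equals the work function:
hc/λ₀ = φ

Solving for λ₀:
λ₀ = hc/φ = (6.626×10⁻³⁴ J·s)(3×10⁸ m/s) / (4.26 eV × 1.602×10⁻¹⁹ J/eV)
λ₀ = 291.04 nm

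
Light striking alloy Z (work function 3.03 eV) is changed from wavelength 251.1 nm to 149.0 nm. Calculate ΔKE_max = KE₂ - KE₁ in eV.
3.3834 eV

Using Einstein's equation: KE_max = hc/λ - φ

For λ₁ = 251.1 nm:
KE₁ = hc/λ₁ - φ = 4.9376 - 3.03 = 1.9076 eV

For λ₂ = 149.0 nm:
KE₂ = hc/λ₂ - φ = 8.3211 - 3.03 = 5.2911 eV

Change in KE:
ΔKE = KE₂ - KE₁ = 5.2911 - 1.9076 = 3.3834 eV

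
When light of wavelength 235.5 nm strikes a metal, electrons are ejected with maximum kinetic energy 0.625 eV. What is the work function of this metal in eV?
4.64 eV

From Einstein's photoelectric equation: KE_max = hf - φ = hc/λ - φ

Rearranging for φ:
φ = hc/λ - KE_max

Calculate photon energy:
E_photon = hc/λ = 5.2647 eV

Therefore:
φ = 5.2647 - 0.625 = 4.64 eV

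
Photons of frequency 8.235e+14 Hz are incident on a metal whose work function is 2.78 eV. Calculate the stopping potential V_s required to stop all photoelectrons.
0.6257 V

The stopping potential V_s satisfies: eV_s = KE_max

First, find KE_max using Einstein's equation:
E_photon = hf = (6.626×10⁻³⁴ J·s)(8.235e+14 Hz) = 3.4057 eV
KE_max = E_photon - φ = 3.4057 - 2.78 = 0.6257 eV

Since eV_s = KE_max:
V_s = KE_max/e = 0.6257 V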